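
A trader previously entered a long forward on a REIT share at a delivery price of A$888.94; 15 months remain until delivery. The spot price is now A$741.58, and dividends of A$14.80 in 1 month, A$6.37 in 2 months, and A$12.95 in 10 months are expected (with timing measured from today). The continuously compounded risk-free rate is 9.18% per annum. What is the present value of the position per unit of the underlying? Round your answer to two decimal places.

-A$83.95

PV(remaining dividends) I = 14.80·e^(−0.0918·1/12) + 6.37·e^(−0.0918·2/12) + 12.95·e^(−0.0918·10/12) = 32.9568
Current forward F = (S − I)·e^(rT) = (741.58 − 32.9568)·e^(0.0918·15/12) = 708.6232 × 1.121593 = 794.7868
Value (long) = (F − K)·e^(−rT) = (794.7868 − 888.94) × 0.891589 = -83.9460
Value = -A$83.95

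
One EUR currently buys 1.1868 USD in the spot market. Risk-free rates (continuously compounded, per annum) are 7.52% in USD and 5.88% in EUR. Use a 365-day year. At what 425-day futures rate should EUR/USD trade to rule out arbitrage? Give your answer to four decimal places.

F = S·e^((r_USD − r_EUR)T) = 1.1868 · e^((0.0752 − 0.0588) × 425/365)
= 1.1868 · e^0.019096 = 1.1868 × 1.019279
F = 1.2097 USD per EUR

1.2097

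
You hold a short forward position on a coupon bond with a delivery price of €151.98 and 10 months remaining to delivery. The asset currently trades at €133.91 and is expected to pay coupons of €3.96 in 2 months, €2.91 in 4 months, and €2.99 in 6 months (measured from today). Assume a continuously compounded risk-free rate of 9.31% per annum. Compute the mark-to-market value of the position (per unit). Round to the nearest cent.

€16.30

PV(remaining coupons) I = 3.96·e^(−0.0931·2/12) + 2.91·e^(−0.0931·4/12) + 2.99·e^(−0.0931·6/12) = 9.5741
Current forward F = (S − I)·e^(rT) = (133.91 − 9.5741)·e^(0.0931·10/12) = 124.3359 × 1.080672 = 134.3663
Value (long) = (F − K)·e^(−rT) = (134.3663 − 151.98) × 0.925350 = -16.2988
Short position value = −(long value) = €16.30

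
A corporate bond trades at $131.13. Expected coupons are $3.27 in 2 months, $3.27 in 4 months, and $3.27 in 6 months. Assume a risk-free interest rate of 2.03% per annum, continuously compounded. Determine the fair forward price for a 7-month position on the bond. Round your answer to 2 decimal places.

$122.83

PV(coupons) I = 3.27·e^(−0.0203·2/12) + 3.27·e^(−0.0203·4/12) + 3.27·e^(−0.0203·6/12)
I = 3.2590 + 3.2479 + 3.2370 = 9.7439
F = (S − I)·e^(rT) = (131.13 − 9.7439) · e^(0.0203·7/12)
= 121.3861 · e^0.011842 = 121.3861 × 1.011912 = $122.83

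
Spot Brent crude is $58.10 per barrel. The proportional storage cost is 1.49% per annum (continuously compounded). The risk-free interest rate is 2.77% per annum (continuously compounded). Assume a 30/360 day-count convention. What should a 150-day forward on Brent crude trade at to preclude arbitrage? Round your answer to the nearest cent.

$59.14 per barrel

Net carry = r + u − y = 0.0277 + 0.0149 − 0.0000 = 0.0426
F = S·e^((r+u−y)T) = 58.10 · e^(0.0426 × 150/360) = 58.10 · e^0.017750
= 58.10 × 1.017908 = $59.14 per barrel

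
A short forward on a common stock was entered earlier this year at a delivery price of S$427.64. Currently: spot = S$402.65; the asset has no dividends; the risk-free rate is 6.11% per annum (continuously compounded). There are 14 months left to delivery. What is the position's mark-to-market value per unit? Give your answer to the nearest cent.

-S$4.43

Current fair forward for the remaining 14 months: F = S·e^(r·T), r = 0.0611
F = 402.65 · e^(0.0611 × 14/12) = 402.65 × 1.073885 = 432.3998
Value of long forward = (F − K)·e^(−rT) = (432.3998 − 427.64) · e^(−0.0611·14/12)
= 4.7598 × 0.931198 = 4.43
Short position value = −(long value) = -S$4.43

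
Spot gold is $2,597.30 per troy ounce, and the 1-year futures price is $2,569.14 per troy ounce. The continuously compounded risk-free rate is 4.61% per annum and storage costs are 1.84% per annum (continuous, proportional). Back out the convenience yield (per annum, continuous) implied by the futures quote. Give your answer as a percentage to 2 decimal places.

7.54%

F = S·e^((r+u−y)T) ⇒ (r+u−y) = ln(F/S)/T
ln(2569.14/2597.30) = -0.010901; /T ⇒ -0.010901
y = r + u − ln(F/S)/T = 0.0461 + 0.0184 + 0.010901 = 0.075401
y = 7.54%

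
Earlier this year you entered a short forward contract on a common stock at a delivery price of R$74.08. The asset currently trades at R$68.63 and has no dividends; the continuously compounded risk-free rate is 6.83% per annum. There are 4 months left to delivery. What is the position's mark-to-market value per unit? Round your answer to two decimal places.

R$3.78

Current fair forward for the remaining 4 months: F = S·e^(r·T), r = 0.0683
F = 68.63 · e^(0.0683 × 4/12) = 68.63 × 1.023028 = 70.2104
Value of long forward = (F − K)·e^(−rT) = (70.2104 − 74.08) · e^(−0.0683·4/12)
= -3.8696 × 0.977491 = -3.78
Short position value = −(long value) = R$3.78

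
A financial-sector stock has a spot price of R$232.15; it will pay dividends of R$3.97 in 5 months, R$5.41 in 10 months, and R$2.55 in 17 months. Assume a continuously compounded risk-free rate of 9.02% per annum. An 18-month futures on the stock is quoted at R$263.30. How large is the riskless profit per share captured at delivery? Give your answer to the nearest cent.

PV(dividends) I = 3.97·e^(−0.0902·5/12) + 5.41·e^(−0.0902·10/12) + 2.55·e^(−0.0902·17/12) = 11.0859
Fair futures F* = (S − I)·e^(rT) = (232.15 − 11.0859)·e^0.135300 = 221.0641 × 1.144880 = 253.0919
Market R$263.30 > fair 253.0919: forward overpriced → cash-and-carry (borrow at r, buy the stock and collect the dividends, short the forward).
Profit at T = |F_mkt − F*| = |263.30 − 253.0919| = R$10.21 per share

R$10.21 per share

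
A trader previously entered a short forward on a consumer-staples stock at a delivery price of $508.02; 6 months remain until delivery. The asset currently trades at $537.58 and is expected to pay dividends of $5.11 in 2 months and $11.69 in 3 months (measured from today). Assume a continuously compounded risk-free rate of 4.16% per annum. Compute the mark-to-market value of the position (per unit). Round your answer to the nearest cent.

PV(remaining dividends) I = 5.11·e^(−0.0416·2/12) + 11.69·e^(−0.0416·3/12) = 16.6437
Current forward F = (S − I)·e^(rT) = (537.58 − 16.6437)·e^(0.0416·6/12) = 520.9363 × 1.021018 = 531.8853
Value (long) = (F − K)·e^(−rT) = (531.8853 − 508.02) × 0.979415 = 23.3740
Short position value = −(long value) = -$23.37

-$23.37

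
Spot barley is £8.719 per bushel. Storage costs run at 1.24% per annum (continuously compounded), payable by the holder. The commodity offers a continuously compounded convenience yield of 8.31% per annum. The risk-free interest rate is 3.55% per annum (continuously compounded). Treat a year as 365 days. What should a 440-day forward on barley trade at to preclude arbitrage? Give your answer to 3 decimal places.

£8.357 per bushel

Net carry = r + u − y = 0.0355 + 0.0124 − 0.0831 = -0.0352
F = S·e^((r+u−y)T) = 8.719 · e^(-0.0352 × 440/365) = 8.719 · e^-0.042433
= 8.719 × 0.958455 = £8.357 per bushel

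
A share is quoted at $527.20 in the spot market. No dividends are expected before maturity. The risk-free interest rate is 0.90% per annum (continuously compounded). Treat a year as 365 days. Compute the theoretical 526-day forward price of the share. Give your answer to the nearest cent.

F = S·e^(rT) = 527.20 · e^(0.0090 × 526/365)
= 527.20 · e^0.012970 = 527.20 × 1.013054
F = $534.08

$534.08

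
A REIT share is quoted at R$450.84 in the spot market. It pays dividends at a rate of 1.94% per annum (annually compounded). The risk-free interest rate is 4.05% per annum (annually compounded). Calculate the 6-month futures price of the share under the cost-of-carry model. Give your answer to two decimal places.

R$455.48

F = S · (1+r)^T / (1+q)^T
= 450.84 × 1.020049 / 1.009653 = 450.84 × 1.010297
F = R$455.48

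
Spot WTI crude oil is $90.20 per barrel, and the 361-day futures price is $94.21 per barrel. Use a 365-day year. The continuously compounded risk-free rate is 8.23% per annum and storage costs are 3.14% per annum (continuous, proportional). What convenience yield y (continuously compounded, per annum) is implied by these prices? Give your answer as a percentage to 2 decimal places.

F = S·e^((r+u−y)T) ⇒ (r+u−y) = ln(F/S)/T
ln(94.21/90.20) = 0.043497; /T ⇒ 0.043979
y = r + u − ln(F/S)/T = 0.0823 + 0.0314 − 0.043979 = 0.069721
y = 6.97%

6.97%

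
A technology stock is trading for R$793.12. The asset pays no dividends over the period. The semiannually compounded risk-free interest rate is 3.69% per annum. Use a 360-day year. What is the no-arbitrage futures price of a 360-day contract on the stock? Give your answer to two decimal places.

F = S · (1+r/2)^(2T)
= 793.12 × 1.037240
F = R$822.66

R$822.66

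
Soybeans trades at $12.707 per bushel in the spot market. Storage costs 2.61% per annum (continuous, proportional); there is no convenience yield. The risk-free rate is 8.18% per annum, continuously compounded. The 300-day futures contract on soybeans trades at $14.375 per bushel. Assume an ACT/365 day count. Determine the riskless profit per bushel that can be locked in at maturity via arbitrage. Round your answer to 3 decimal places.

Fair futures: F* = S·e^(carry·T), with carry = (r + u) = 0.0818 + 0.0261 = 0.1079
F* = 12.707 · e^(0.1079 × 300/365) = 12.707 · e^0.088685 = 12.707 × 1.092736 = $13.8854
Market $14.375 > fair $13.8854: forward overpriced → cash-and-carry (buy spot, short the forward).
At maturity, profit = |F_mkt − F*| = |14.375 − 13.8854| = $0.490 per bushel

$0.490 per bushel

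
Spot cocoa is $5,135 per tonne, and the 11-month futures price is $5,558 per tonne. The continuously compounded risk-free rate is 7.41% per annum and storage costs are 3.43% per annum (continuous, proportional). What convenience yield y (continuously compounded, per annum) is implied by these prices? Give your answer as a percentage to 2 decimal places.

2.20%

F = S·e^((r+u−y)T) ⇒ (r+u−y) = ln(F/S)/T
ln(5558/5135) = 0.079158; /T ⇒ 0.086354
y = r + u − ln(F/S)/T = 0.0741 + 0.0343 − 0.086354 = 0.022046
y = 2.20%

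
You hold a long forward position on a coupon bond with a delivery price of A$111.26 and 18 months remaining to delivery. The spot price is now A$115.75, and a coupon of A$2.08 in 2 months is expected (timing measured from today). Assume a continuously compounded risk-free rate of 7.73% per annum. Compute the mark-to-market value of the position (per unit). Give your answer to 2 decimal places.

PV(remaining coupons) I = 2.08·e^(−0.0773·2/12) = 2.0534
Current forward F = (S − I)·e^(rT) = (115.75 − 2.0534)·e^(0.0773·18/12) = 113.6966 × 1.122940 = 127.6745
Value (long) = (F − K)·e^(−rT) = (127.6745 − 111.26) × 0.890520 = 14.6174
Value = A$14.62

A$14.62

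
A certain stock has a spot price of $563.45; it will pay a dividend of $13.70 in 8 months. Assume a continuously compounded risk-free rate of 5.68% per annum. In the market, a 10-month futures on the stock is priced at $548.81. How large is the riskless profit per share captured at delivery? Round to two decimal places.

$28.12 per share

PV(dividends) I = 13.70·e^(−0.0568·8/12) = 13.1909
Fair futures F* = (S − I)·e^(rT) = (563.45 − 13.1909)·e^0.047333 = 550.2591 × 1.048471 = 576.9307
Market $548.81 < fair 576.9307: forward underpriced → reverse cash-and-carry (short the stock, invest proceeds at r, pay the dividends, go long the forward).
Profit at T = |F_mkt − F*| = |548.81 − 576.9307| = $28.12 per share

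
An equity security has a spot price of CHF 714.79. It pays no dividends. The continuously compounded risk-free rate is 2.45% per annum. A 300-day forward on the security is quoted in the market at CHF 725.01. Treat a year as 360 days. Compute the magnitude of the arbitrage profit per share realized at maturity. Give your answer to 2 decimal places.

CHF 4.52 per share

Fair forward: F* = S·e^(carry·T), with carry = r = 0.0245
F* = 714.79 · e^(0.0245 × 300/360) = 714.79 · e^0.020417 = 714.79 × 1.020627 = CHF 729.5340
Market CHF 725.01 < fair CHF 729.5340: forward underpriced → reverse cash-and-carry (short spot, go long the forward).
At maturity, profit = |F_mkt − F*| = |725.01 − 729.5340| = CHF 4.52 per share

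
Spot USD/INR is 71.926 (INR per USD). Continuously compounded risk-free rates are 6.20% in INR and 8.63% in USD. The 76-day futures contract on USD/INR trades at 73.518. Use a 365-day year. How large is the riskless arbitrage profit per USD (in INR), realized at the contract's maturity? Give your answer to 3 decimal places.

Fair futures: F* = S·e^(carry·T), with carry = (r_INR − r_USD) = 0.0620 − 0.0863 = -0.0243
F* = 71.926 · e^(-0.0243 × 76/365) = 71.926 · e^-0.005060 = 71.926 × 0.994953 = 71.5630
Market 73.518 > fair 71.5630: forward overpriced → cash-and-carry (buy spot, short the forward).
At maturity, profit = |F_mkt − F*| = |73.518 − 71.5630| = 1.955 per USD (in INR)

1.955 per USD (in INR)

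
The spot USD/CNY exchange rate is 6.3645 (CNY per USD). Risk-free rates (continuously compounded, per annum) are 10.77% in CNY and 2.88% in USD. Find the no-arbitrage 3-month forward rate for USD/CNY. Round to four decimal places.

6.4913

F = S·e^((r_CNY − r_USD)T) = 6.3645 · e^((0.1077 − 0.0288) × 3/12)
= 6.3645 · e^0.019725 = 6.3645 × 1.019921
F = 6.4913 CNY per USD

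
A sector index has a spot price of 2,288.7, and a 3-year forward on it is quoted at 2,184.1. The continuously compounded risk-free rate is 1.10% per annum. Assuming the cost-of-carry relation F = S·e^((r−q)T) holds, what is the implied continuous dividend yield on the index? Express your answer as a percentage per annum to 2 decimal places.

From F = S·e^((r−q)T): (r − q) = ln(F/S)/T
ln(2184.1/2288.7) = ln(0.954297) = -0.046780
(r − q) = -0.046780 / (3) = -0.015593
q = r − ln(F/S)/T = 0.0110 + 0.015593 = 0.026593
q = 2.66%

2.66%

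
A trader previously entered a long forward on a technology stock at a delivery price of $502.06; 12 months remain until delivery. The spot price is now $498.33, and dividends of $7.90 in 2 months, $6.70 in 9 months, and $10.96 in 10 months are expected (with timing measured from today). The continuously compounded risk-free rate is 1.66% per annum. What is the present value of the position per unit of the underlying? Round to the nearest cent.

PV(remaining dividends) I = 7.90·e^(−0.0166·2/12) + 6.70·e^(−0.0166·9/12) + 10.96·e^(−0.0166·10/12) = 25.3047
Current forward F = (S − I)·e^(rT) = (498.33 − 25.3047)·e^(0.0166·12/12) = 473.0253 × 1.016739 = 480.9433
Value (long) = (F − K)·e^(−rT) = (480.9433 − 502.06) × 0.983537 = -20.7691
Value = -$20.77

-$20.77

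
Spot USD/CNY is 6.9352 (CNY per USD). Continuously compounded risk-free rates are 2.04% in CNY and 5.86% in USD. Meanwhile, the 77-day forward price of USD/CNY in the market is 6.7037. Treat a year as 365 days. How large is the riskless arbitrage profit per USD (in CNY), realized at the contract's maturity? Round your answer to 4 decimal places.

Fair forward: F* = S·e^(carry·T), with carry = (r_CNY − r_USD) = 0.0204 − 0.0586 = -0.0382
F* = 6.9352 · e^(-0.0382 × 77/365) = 6.9352 · e^-0.008059 = 6.9352 × 0.991973 = 6.8795
Market 6.7037 < fair 6.8795: forward underpriced → reverse cash-and-carry (short spot, go long the forward).
At maturity, profit = |F_mkt − F*| = |6.7037 − 6.8795| = 0.1758 per USD (in CNY)

0.1758 per USD (in CNY)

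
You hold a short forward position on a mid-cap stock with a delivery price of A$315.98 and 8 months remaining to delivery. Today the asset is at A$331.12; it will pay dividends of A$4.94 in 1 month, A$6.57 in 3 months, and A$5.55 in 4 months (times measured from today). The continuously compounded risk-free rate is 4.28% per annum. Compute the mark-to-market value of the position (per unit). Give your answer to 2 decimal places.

PV(remaining dividends) I = 4.94·e^(−0.0428·1/12) + 6.57·e^(−0.0428·3/12) + 5.55·e^(−0.0428·4/12) = 16.8939
Current forward F = (S − I)·e^(rT) = (331.12 − 16.8939)·e^(0.0428·8/12) = 314.2261 × 1.028944 = 323.3211
Value (long) = (F − K)·e^(−rT) = (323.3211 − 315.98) × 0.971870 = 7.1346
Short position value = −(long value) = -A$7.13

-A$7.13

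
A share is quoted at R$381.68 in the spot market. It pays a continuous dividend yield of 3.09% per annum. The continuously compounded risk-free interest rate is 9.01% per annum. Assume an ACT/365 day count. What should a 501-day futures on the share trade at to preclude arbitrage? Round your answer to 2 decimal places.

R$413.99

F = S·e^((r − q)T) = 381.68 · e^((0.0901 − 0.0309) × 501/365)
= 381.68 · e^0.081258 = 381.68 × 1.084651
F = R$413.99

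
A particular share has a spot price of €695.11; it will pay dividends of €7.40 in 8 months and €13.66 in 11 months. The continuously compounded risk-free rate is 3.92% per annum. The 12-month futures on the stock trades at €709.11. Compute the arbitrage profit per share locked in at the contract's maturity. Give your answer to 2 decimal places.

€7.41 per share

PV(dividends) I = 7.40·e^(−0.0392·8/12) + 13.66·e^(−0.0392·11/12) = 20.3870
Fair futures F* = (S − I)·e^(rT) = (695.11 − 20.3870)·e^0.039200 = 674.7230 × 1.039978 = 701.6971
Market €709.11 > fair 701.6971: forward overpriced → cash-and-carry (borrow at r, buy the stock and collect the dividends, short the forward).
Profit at T = |F_mkt − F*| = |709.11 − 701.6971| = €7.41 per share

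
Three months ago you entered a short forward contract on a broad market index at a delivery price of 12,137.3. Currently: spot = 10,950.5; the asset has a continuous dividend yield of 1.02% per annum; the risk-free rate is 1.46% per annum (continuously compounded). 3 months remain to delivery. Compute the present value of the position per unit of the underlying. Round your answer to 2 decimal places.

1170.47

Current fair forward for the remaining 3 months: F = S·e^((r − q)·T), (r − q) = 0.0146 − 0.0102 = 0.0044
F = 10950.5 · e^(0.0044 × 3/12) = 10950.5 × 1.00110061 = 10962.5522
Value of long forward = (F − K)·e^(−rT) = (10962.5522 − 12137.3) · e^(−0.0146·3/12)
= -1174.7478 × 0.99635665 = -1170.47
Short position value = −(long value) = 1170.47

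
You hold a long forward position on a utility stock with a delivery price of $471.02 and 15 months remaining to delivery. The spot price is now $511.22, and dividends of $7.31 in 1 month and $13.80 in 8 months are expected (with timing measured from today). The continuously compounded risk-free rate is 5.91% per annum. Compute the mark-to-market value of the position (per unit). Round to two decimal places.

PV(remaining dividends) I = 7.31·e^(−0.0591·1/12) + 13.80·e^(−0.0591·8/12) = 20.5409
Current forward F = (S − I)·e^(rT) = (511.22 − 20.5409)·e^(0.0591·15/12) = 490.6791 × 1.076672 = 528.3004
Value (long) = (F − K)·e^(−rT) = (528.3004 − 471.02) × 0.928788 = 53.2013
Value = $53.20

$53.20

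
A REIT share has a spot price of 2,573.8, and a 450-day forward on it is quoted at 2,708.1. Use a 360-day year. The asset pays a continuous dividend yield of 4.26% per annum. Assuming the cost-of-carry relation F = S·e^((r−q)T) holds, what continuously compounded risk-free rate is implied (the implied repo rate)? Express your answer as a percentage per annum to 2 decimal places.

From F = S·e^((r−q)T): (r − q) = ln(F/S)/T
ln(2708.1/2573.8) = ln(1.052180) = 0.050864
(r − q) = 0.050864 / (450/360) = 0.040691
r = ln(F/S)/T + q = 0.040691 + 0.0426 = 0.083291
r = 8.33%

8.33%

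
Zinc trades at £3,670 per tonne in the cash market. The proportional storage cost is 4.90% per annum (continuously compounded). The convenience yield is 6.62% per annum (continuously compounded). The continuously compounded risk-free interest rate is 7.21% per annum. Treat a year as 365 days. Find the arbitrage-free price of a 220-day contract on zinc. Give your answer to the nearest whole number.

£3,793 per tonne

Net carry = r + u − y = 0.0721 + 0.0490 − 0.0662 = 0.0549
F = S·e^((r+u−y)T) = 3670 · e^(0.0549 × 220/365) = 3670 · e^0.033090
= 3670 × 1.033644 = £3,793 per tonne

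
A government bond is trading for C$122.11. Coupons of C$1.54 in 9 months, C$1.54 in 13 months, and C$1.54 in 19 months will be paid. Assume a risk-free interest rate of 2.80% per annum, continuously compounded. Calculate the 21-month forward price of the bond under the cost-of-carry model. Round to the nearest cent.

PV(coupons) I = 1.54·e^(−0.0280·9/12) + 1.54·e^(−0.0280·13/12) + 1.54·e^(−0.0280·19/12)
I = 1.5080 + 1.4940 + 1.4732 = 4.4752
F = (S − I)·e^(rT) = (122.11 − 4.4752) · e^(0.0280·21/12)
= 117.6348 · e^0.049000 = 117.6348 × 1.050220 = C$123.54

C$123.54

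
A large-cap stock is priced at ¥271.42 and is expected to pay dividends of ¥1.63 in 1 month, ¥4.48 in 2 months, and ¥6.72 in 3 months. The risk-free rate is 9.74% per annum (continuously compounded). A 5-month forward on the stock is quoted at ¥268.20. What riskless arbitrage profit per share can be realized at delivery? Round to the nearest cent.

PV(dividends) I = 1.63·e^(−0.0974·1/12) + 4.48·e^(−0.0974·2/12) + 6.72·e^(−0.0974·3/12) = 12.5830
Fair forward F* = (S − I)·e^(rT) = (271.42 − 12.5830)·e^0.040583 = 258.8370 × 1.041418 = 269.5575
Market ¥268.20 < fair 269.5575: forward underpriced → reverse cash-and-carry (short the stock, invest proceeds at r, pay the dividends, go long the forward).
Profit at T = |F_mkt − F*| = |268.20 − 269.5575| = ¥1.36 per share

¥1.36 per share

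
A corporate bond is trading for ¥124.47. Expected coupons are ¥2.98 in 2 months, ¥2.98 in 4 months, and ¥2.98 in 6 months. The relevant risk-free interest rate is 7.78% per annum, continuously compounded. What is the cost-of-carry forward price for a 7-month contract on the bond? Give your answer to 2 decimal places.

PV(coupons) I = 2.98·e^(−0.0778·2/12) + 2.98·e^(−0.0778·4/12) + 2.98·e^(−0.0778·6/12)
I = 2.9416 + 2.9037 + 2.8663 = 8.7116
F = (S − I)·e^(rT) = (124.47 − 8.7116) · e^(0.0778·7/12)
= 115.7584 · e^0.045383 = 115.7584 × 1.046429 = ¥121.13

¥121.13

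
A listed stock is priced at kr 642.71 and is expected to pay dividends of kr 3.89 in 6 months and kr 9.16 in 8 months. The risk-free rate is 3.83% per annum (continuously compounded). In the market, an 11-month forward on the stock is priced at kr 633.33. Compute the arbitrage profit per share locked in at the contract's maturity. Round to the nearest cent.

kr 19.14 per share

PV(dividends) I = 3.89·e^(−0.0383·6/12) + 9.16·e^(−0.0383·8/12) = 12.7453
Fair forward F* = (S − I)·e^(rT) = (642.71 − 12.7453)·e^0.035108 = 629.9647 × 1.035732 = 652.4746
Market kr 633.33 < fair 652.4746: forward underpriced → reverse cash-and-carry (short the stock, invest proceeds at r, pay the dividends, go long the forward).
Profit at T = |F_mkt − F*| = |633.33 − 652.4746| = kr 19.14 per share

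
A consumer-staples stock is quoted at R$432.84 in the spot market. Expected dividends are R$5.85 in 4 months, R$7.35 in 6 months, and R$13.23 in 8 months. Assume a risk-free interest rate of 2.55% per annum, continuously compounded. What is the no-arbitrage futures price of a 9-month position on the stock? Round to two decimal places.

R$414.63

PV(dividends) I = 5.85·e^(−0.0255·4/12) + 7.35·e^(−0.0255·6/12) + 13.23·e^(−0.0255·8/12)
I = 5.8005 + 7.2569 + 13.0070 = 26.0644
F = (S − I)·e^(rT) = (432.84 − 26.0644) · e^(0.0255·9/12)
= 406.7756 · e^0.019125 = 406.7756 × 1.019309 = R$414.63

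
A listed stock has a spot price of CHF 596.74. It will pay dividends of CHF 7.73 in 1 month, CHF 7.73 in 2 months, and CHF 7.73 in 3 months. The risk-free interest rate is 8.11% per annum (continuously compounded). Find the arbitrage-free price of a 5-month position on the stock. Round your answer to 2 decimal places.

PV(dividends) I = 7.73·e^(−0.0811·1/12) + 7.73·e^(−0.0811·2/12) + 7.73·e^(−0.0811·3/12)
I = 7.6779 + 7.6262 + 7.5749 = 22.8790
F = (S − I)·e^(rT) = (596.74 − 22.8790) · e^(0.0811·5/12)
= 573.8610 · e^0.033792 = 573.8610 × 1.034369 = CHF 593.58

CHF 593.58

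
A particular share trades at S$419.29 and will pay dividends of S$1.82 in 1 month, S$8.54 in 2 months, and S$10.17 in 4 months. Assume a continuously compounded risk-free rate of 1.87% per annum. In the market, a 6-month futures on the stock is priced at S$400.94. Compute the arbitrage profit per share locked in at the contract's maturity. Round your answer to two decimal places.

PV(dividends) I = 1.82·e^(−0.0187·1/12) + 8.54·e^(−0.0187·2/12) + 10.17·e^(−0.0187·4/12) = 20.4374
Fair futures F* = (S − I)·e^(rT) = (419.29 − 20.4374)·e^0.009350 = 398.8526 × 1.009394 = 402.5994
Market S$400.94 < fair 402.5994: forward underpriced → reverse cash-and-carry (short the stock, invest proceeds at r, pay the dividends, go long the forward).
Profit at T = |F_mkt − F*| = |400.94 − 402.5994| = S$1.66 per share

S$1.66 per share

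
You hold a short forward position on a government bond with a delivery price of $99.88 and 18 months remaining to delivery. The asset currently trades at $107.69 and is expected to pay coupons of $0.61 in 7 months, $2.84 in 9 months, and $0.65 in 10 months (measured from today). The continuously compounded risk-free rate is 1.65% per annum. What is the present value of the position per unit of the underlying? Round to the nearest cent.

PV(remaining coupons) I = 0.61·e^(−0.0165·7/12) + 2.84·e^(−0.0165·9/12) + 0.65·e^(−0.0165·10/12) = 4.0504
Current forward F = (S − I)·e^(rT) = (107.69 − 4.0504)·e^(0.0165·18/12) = 103.6396 × 1.025059 = 106.2367
Value (long) = (F − K)·e^(−rT) = (106.2367 − 99.88) × 0.975554 = 6.2013
Short position value = −(long value) = -$6.20

-$6.20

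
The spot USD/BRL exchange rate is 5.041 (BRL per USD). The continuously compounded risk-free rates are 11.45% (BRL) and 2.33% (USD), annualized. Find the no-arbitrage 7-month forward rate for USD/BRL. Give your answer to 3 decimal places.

5.316

F = S·e^((r_BRL − r_USD)T) = 5.041 · e^((0.1145 − 0.0233) × 7/12)
= 5.041 · e^0.053200 = 5.041 × 1.054641
F = 5.316 BRL per USD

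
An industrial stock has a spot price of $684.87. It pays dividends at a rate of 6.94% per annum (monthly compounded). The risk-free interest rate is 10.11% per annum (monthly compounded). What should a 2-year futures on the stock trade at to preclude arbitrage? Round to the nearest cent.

$729.37

F = S · (1+r/12)^(12T) / (1+q/12)^(12T)
= 684.87 × 1.223056 / 1.148435 = 684.87 × 1.064976
F = $729.37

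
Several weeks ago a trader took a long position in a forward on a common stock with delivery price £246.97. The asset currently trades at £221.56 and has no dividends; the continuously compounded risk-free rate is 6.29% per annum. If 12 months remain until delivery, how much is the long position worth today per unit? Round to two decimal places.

-£10.35

Current fair forward for the remaining 12 months: F = S·e^(r·T), r = 0.0629
F = 221.56 · e^(0.0629 × 12/12) = 221.56 × 1.064920 = 235.9437
Value of long forward = (F − K)·e^(−rT) = (235.9437 − 246.97) · e^(−0.0629·12/12)
= -11.0263 × 0.939037 = -10.35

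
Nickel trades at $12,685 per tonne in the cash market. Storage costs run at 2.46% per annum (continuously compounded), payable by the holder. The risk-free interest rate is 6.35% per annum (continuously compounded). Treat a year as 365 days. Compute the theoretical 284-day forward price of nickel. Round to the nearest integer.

Net carry = r + u − y = 0.0635 + 0.0246 − 0.0000 = 0.0881
F = S·e^((r+u−y)T) = 12685 · e^(0.0881 × 284/365) = 12685 · e^0.068549
= 12685 × 1.070953 = $13,585 per tonne

$13,585 per tonne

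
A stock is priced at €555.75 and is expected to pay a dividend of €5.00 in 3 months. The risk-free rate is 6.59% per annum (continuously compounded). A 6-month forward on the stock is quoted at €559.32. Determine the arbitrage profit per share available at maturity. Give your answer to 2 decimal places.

€9.96 per share

PV(dividends) I = 5.00·e^(−0.0659·3/12) = 4.9183
Fair forward F* = (S − I)·e^(rT) = (555.75 − 4.9183)·e^0.032950 = 550.8317 × 1.033499 = 569.2840
Market €559.32 < fair 569.2840: forward underpriced → reverse cash-and-carry (short the stock, invest proceeds at r, pay the dividends, go long the forward).
Profit at T = |F_mkt − F*| = |559.32 − 569.2840| = €9.96 per share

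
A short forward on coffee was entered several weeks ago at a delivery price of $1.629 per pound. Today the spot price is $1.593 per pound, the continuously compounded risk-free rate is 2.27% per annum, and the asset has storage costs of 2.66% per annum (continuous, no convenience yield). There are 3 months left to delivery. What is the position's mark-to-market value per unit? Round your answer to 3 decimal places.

Current fair forward for the remaining 3 months: F = S·e^((r + u)·T), (r + u) = 0.0227 + 0.0266 = 0.0493
F = 1.593 · e^(0.0493 × 3/12) = 1.593 × 1.012401 = 1.6128
Value of long forward = (F − K)·e^(−rT) = (1.6128 − 1.629) · e^(−0.0227·3/12)
= -0.0162 × 0.994341 = -0.016
Short position value = −(long value) = $0.016

$0.016 per pound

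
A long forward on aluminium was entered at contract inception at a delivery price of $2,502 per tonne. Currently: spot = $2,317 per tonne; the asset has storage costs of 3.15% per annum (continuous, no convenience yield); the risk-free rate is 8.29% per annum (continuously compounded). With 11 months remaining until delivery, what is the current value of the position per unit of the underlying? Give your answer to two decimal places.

$65.97 per tonne

Current fair forward for the remaining 11 months: F = S·e^((r + u)·T), (r + u) = 0.0829 + 0.0315 = 0.1144
F = 2317 · e^(0.1144 × 11/12) = 2317 × 1.11056253 = 2573.1734
Value of long forward = (F − K)·e^(−rT) = (2573.1734 − 2502) · e^(−0.0829·11/12)
= 71.1734 × 0.92682393 = 65.97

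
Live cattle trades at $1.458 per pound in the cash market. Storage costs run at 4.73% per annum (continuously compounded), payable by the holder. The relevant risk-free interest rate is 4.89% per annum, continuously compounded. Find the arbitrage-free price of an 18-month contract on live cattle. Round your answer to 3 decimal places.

$1.684 per pound

Net carry = r + u − y = 0.0489 + 0.0473 − 0.0000 = 0.0962
F = S·e^((r+u−y)T) = 1.458 · e^(0.0962 × 18/12) = 1.458 · e^0.144300
= 1.458 × 1.155231 = $1.684 per pound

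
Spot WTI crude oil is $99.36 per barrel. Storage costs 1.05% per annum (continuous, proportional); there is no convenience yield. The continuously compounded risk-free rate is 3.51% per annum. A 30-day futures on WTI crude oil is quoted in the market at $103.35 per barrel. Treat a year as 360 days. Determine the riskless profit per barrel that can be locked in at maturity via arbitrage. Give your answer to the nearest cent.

Fair futures: F* = S·e^(carry·T), with carry = (r + u) = 0.0351 + 0.0105 = 0.0456
F* = 99.36 · e^(0.0456 × 30/360) = 99.36 · e^0.003800 = 99.36 × 1.003807 = $99.7383
Market $103.35 > fair $99.7383: forward overpriced → cash-and-carry (buy spot, short the forward).
At maturity, profit = |F_mkt − F*| = |103.35 − 99.7383| = $3.61 per barrel

$3.61 per barrel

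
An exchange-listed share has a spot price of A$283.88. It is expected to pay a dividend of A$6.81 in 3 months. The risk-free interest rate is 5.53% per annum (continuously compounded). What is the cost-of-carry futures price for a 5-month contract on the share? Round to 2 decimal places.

PV(dividends) I = 6.81·e^(−0.0553·3/12)
I = 6.7165
F = (S − I)·e^(rT) = (283.88 − 6.7165) · e^(0.0553·5/12)
= 277.1635 · e^0.023042 = 277.1635 × 1.023310 = A$283.62

A$283.62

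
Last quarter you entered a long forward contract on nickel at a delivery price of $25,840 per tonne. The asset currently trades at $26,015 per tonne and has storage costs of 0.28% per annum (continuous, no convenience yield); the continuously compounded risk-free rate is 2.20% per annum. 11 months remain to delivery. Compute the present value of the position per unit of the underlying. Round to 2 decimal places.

$757.74 per tonne

Current fair forward for the remaining 11 months: F = S·e^((r + u)·T), (r + u) = 0.0220 + 0.0028 = 0.0248
F = 26015 · e^(0.0248 × 11/12) = 26015 × 1.02299370 = 26613.1811
Value of long forward = (F − K)·e^(−rT) = (26613.1811 − 25840) · e^(−0.0220·11/12)
= 773.1811 × 0.98003532 = 757.74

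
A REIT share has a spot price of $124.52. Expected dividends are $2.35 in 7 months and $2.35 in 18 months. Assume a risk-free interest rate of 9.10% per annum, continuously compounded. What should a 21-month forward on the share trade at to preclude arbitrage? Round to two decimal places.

$141.00

PV(dividends) I = 2.35·e^(−0.0910·7/12) + 2.35·e^(−0.0910·18/12)
I = 2.2285 + 2.0502 = 4.2787
F = (S − I)·e^(rT) = (124.52 − 4.2787) · e^(0.0910·21/12)
= 120.2413 · e^0.159250 = 120.2413 × 1.172631 = $141.00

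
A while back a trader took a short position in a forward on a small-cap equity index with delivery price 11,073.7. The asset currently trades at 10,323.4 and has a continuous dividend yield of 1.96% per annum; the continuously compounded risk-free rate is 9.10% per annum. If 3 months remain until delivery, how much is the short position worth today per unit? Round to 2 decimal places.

Current fair forward for the remaining 3 months: F = S·e^((r − q)·T), (r − q) = 0.0910 − 0.0196 = 0.0714
F = 10323.4 · e^(0.0714 × 3/12) = 10323.4 × 1.01801026 = 10509.3271
Value of long forward = (F − K)·e^(−rT) = (10509.3271 − 11073.7) · e^(−0.0910·3/12)
= -564.3729 × 0.97750683 = -551.68
Short position value = −(long value) = 551.68

551.68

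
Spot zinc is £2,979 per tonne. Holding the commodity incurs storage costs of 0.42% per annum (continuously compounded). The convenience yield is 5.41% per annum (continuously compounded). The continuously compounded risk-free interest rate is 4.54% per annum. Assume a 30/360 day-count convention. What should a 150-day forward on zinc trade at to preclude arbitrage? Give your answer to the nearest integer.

Net carry = r + u − y = 0.0454 + 0.0042 − 0.0541 = -0.0045
F = S·e^((r+u−y)T) = 2979 · e^(-0.0045 × 150/360) = 2979 · e^-0.001875
= 2979 × 0.998127 = £2,973 per tonne

£2,973 per tonne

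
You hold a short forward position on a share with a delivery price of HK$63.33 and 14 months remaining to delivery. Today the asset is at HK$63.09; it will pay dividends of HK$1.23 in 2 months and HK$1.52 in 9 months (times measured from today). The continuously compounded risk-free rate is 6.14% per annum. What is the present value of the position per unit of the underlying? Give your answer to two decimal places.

-HK$1.47

PV(remaining dividends) I = 1.23·e^(−0.0614·2/12) + 1.52·e^(−0.0614·9/12) = 2.6691
Current forward F = (S − I)·e^(rT) = (63.09 − 2.6691)·e^(0.0614·14/12) = 60.4209 × 1.074261 = 64.9078
Value (long) = (F − K)·e^(−rT) = (64.9078 − 63.33) × 0.930872 = 1.4687
Short position value = −(long value) = -HK$1.47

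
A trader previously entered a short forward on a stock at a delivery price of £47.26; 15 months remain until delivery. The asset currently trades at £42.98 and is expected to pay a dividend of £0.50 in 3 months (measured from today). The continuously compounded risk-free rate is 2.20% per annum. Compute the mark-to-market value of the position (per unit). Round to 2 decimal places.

£3.50

PV(remaining dividends) I = 0.50·e^(−0.0220·3/12) = 0.4973
Current forward F = (S − I)·e^(rT) = (42.98 − 0.4973)·e^(0.0220·15/12) = 42.4827 × 1.027882 = 43.6672
Value (long) = (F − K)·e^(−rT) = (43.6672 − 47.26) × 0.972875 = -3.4953
Short position value = −(long value) = £3.50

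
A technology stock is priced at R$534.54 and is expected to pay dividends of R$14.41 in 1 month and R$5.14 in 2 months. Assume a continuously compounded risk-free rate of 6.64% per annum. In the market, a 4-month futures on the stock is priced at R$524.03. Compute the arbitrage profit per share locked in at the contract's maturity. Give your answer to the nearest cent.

R$2.62 per share

PV(dividends) I = 14.41·e^(−0.0664·1/12) + 5.14·e^(−0.0664·2/12) = 19.4139
Fair futures F* = (S − I)·e^(rT) = (534.54 − 19.4139)·e^0.022133 = 515.1261 × 1.022380 = 526.6546
Market R$524.03 < fair 526.6546: forward underpriced → reverse cash-and-carry (short the stock, invest proceeds at r, pay the dividends, go long the forward).
Profit at T = |F_mkt − F*| = |524.03 − 526.6546| = R$2.62 per share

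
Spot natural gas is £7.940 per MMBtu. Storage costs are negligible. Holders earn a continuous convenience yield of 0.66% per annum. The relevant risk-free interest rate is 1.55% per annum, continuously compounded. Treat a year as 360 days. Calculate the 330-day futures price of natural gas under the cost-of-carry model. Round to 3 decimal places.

Net carry = r + u − y = 0.0155 + 0.0000 − 0.0066 = 0.0089
F = S·e^((r+u−y)T) = 7.940 · e^(0.0089 × 330/360) = 7.940 · e^0.008158
= 7.940 × 1.008191 = £8.005 per MMBtu

£8.005 per MMBtu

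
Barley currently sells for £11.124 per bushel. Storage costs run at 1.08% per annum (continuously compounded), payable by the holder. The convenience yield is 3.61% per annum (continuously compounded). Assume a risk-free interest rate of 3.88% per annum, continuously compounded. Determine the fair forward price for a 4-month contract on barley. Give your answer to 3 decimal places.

£11.174 per bushel

Net carry = r + u − y = 0.0388 + 0.0108 − 0.0361 = 0.0135
F = S·e^((r+u−y)T) = 11.124 · e^(0.0135 × 4/12) = 11.124 · e^0.004500
= 11.124 × 1.004510 = £11.174 per bushel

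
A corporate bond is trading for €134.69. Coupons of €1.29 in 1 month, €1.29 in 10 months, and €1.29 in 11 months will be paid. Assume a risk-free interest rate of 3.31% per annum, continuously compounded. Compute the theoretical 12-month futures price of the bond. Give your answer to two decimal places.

€135.30

PV(coupons) I = 1.29·e^(−0.0331·1/12) + 1.29·e^(−0.0331·10/12) + 1.29·e^(−0.0331·11/12)
I = 1.2864 + 1.2549 + 1.2514 = 3.7927
F = (S − I)·e^(rT) = (134.69 − 3.7927) · e^(0.0331·12/12)
= 130.8973 · e^0.033100 = 130.8973 × 1.033654 = €135.30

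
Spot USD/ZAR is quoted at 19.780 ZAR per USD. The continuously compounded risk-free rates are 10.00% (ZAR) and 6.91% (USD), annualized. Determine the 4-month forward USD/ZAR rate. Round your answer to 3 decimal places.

19.985

F = S·e^((r_ZAR − r_USD)T) = 19.780 · e^((0.1000 − 0.0691) × 4/12)
= 19.780 · e^0.010300 = 19.780 × 1.010353
F = 19.985 ZAR per USD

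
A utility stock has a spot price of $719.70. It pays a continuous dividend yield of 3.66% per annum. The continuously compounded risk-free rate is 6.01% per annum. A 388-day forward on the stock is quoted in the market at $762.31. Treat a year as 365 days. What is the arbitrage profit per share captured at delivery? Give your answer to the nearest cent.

$24.40 per share

Fair forward: F* = S·e^(carry·T), with carry = (r − q) = 0.0601 − 0.0366 = 0.0235
F* = 719.70 · e^(0.0235 × 388/365) = 719.70 · e^0.024981 = 719.70 × 1.025296 = $737.9055
Market $762.31 > fair $737.9055: forward overpriced → cash-and-carry (buy spot, short the forward).
At maturity, profit = |F_mkt − F*| = |762.31 − 737.9055| = $24.40 per share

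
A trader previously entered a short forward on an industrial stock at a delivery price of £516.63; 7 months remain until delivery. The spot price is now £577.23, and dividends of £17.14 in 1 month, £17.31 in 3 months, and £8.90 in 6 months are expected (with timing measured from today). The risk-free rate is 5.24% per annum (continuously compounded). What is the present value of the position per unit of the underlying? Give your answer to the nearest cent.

PV(remaining dividends) I = 17.14·e^(−0.0524·1/12) + 17.31·e^(−0.0524·3/12) + 8.90·e^(−0.0524·6/12) = 42.8199
Current forward F = (S − I)·e^(rT) = (577.23 − 42.8199)·e^(0.0524·7/12) = 534.4101 × 1.031039 = 550.9977
Value (long) = (F − K)·e^(−rT) = (550.9977 − 516.63) × 0.969896 = 33.3331
Short position value = −(long value) = -£33.33

-£33.33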